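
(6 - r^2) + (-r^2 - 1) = 5 - 2*r^2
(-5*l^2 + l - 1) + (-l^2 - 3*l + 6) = -6*l^2 - 2*l + 5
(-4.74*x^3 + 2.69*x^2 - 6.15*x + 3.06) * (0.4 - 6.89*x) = 32.6586*x^4 - 20.4301*x^3 + 43.4495*x^2 - 23.5434*x + 1.224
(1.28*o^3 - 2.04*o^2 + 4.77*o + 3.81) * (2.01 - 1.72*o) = -2.2016*o^4 + 6.0816*o^3 - 12.3048*o^2 + 3.0345*o + 7.6581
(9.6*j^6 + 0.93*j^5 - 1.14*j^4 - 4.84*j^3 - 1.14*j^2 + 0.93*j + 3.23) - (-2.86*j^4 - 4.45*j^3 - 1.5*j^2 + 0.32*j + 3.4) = 9.6*j^6 + 0.93*j^5 + 1.72*j^4 - 0.39*j^3 + 0.36*j^2 + 0.61*j - 0.17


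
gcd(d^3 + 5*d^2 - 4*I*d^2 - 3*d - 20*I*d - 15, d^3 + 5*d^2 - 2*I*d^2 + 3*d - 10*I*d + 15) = d^2 + d*(5 - 3*I) - 15*I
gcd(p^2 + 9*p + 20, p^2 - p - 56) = 1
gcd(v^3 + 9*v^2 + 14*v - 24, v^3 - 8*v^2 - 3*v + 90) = 1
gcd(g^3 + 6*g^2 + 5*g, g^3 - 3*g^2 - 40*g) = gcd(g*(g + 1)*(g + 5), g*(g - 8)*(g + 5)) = g^2 + 5*g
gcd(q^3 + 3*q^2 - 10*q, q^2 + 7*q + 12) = 1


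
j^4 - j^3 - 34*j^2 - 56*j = j*(j - 7)*(j + 2)*(j + 4)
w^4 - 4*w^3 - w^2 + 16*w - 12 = (w - 3)*(w - 2)*(w - 1)*(w + 2)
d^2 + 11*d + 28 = (d + 4)*(d + 7)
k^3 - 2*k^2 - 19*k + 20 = (k - 5)*(k - 1)*(k + 4)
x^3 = x^3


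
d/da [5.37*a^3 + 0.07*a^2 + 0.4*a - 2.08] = 16.11*a^2 + 0.14*a + 0.4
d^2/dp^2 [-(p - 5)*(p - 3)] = -2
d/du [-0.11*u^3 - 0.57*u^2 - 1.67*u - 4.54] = -0.33*u^2 - 1.14*u - 1.67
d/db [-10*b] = -10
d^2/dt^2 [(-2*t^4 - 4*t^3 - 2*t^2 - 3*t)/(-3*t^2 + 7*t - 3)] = 2*(18*t^6 - 126*t^5 + 348*t^4 - 107*t^3 - 198*t^2 + 27*t + 81)/(27*t^6 - 189*t^5 + 522*t^4 - 721*t^3 + 522*t^2 - 189*t + 27)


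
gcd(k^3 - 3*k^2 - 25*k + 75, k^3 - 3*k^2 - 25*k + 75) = k^3 - 3*k^2 - 25*k + 75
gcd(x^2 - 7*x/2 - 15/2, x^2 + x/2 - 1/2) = 1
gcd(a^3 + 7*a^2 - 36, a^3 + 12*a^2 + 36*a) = a + 6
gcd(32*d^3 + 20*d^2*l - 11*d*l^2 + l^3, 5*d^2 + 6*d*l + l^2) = d + l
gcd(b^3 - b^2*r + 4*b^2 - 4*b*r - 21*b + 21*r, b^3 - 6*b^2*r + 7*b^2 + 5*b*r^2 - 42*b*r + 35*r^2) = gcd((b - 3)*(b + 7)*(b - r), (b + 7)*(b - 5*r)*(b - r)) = -b^2 + b*r - 7*b + 7*r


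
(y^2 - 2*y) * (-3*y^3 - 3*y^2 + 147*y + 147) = -3*y^5 + 3*y^4 + 153*y^3 - 147*y^2 - 294*y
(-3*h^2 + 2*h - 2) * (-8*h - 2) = 24*h^3 - 10*h^2 + 12*h + 4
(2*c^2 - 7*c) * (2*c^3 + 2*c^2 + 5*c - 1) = 4*c^5 - 10*c^4 - 4*c^3 - 37*c^2 + 7*c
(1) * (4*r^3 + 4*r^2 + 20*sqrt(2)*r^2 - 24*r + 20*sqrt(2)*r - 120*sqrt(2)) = 4*r^3 + 4*r^2 + 20*sqrt(2)*r^2 - 24*r + 20*sqrt(2)*r - 120*sqrt(2)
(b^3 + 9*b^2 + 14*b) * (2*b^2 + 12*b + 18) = 2*b^5 + 30*b^4 + 154*b^3 + 330*b^2 + 252*b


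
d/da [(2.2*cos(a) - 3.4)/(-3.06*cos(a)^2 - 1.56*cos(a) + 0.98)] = (-6.732*cos(a)^2 + 20.808*cos(a) + 3.148)*sin(a)/(9.3636*cos(a)^4 + 9.5472*cos(a)^3 - 3.564*cos(a)^2 - 3.0576*cos(a) + 0.9604)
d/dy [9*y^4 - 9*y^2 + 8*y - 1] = 36*y^3 - 18*y + 8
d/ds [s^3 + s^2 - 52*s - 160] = 3*s^2 + 2*s - 52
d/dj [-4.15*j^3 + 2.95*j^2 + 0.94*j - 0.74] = -12.45*j^2 + 5.9*j + 0.94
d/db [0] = 0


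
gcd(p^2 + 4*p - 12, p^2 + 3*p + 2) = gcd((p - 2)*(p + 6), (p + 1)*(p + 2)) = 1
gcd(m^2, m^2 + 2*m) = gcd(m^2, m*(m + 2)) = m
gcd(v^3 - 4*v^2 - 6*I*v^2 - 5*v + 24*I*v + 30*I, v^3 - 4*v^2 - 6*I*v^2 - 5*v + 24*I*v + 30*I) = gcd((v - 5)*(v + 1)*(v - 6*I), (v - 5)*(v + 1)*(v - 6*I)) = v^3 + v^2*(-4 - 6*I) + v*(-5 + 24*I) + 30*I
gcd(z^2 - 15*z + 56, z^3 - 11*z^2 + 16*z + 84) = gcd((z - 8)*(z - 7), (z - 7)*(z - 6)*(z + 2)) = z - 7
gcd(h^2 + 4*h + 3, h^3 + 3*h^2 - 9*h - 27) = h + 3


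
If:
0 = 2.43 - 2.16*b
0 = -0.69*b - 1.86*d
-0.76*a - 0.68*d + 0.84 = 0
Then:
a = 1.48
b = 1.12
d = -0.42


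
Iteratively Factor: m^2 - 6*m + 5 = (m - 1)*(m - 5)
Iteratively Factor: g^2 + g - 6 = (g - 2)*(g + 3)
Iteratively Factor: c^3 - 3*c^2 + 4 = (c - 2)*(c^2 - c - 2) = (c - 2)*(c + 1)*(c - 2)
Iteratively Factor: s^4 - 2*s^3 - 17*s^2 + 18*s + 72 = (s + 2)*(s^3 - 4*s^2 - 9*s + 36) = (s + 2)*(s + 3)*(s^2 - 7*s + 12) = (s - 4)*(s + 2)*(s + 3)*(s - 3)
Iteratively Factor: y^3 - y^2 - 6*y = (y - 3)*(y^2 + 2*y) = (y - 3)*(y + 2)*(y)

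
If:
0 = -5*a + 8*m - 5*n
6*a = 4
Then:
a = 2/3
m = 5*n/8 + 5/12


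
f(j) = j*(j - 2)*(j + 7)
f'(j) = j*(j - 2) + j*(j + 7) + (j - 2)*(j + 7)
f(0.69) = -6.95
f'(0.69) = -5.67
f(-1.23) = 22.92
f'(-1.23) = -21.76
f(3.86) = 77.97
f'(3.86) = 69.30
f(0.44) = -5.11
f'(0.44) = -9.02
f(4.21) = 104.30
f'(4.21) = 81.27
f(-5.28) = 66.11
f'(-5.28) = 16.84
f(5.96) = 305.88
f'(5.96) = 152.16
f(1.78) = -3.44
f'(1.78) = 13.31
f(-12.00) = -840.00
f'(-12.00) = 298.00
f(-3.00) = 60.00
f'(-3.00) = -17.00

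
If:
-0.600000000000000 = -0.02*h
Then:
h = 30.00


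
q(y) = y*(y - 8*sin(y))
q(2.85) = 1.57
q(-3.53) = 23.16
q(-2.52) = -5.39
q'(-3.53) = -36.23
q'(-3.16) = -31.74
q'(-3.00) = -28.63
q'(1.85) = 0.09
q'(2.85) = 25.24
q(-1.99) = -10.58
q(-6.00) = 49.41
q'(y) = y*(1 - 8*cos(y)) + y - 8*sin(y)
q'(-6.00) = 31.85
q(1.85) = -10.80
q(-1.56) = -10.05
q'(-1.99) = -3.15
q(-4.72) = 60.04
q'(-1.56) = 5.01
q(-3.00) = 5.61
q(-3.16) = 10.45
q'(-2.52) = -16.77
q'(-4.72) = -17.15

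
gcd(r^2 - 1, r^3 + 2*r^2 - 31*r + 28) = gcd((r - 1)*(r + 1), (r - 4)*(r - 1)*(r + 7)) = r - 1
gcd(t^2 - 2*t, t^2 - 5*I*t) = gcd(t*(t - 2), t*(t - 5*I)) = t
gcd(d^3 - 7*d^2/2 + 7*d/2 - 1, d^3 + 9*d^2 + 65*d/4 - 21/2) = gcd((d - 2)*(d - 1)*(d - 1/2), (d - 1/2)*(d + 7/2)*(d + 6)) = d - 1/2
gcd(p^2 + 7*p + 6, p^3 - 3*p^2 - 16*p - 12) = p + 1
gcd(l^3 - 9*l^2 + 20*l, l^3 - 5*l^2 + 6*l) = l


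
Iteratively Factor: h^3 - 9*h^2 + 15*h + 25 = (h - 5)*(h^2 - 4*h - 5) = (h - 5)*(h + 1)*(h - 5)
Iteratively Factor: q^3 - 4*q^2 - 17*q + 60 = (q - 5)*(q^2 + q - 12) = (q - 5)*(q + 4)*(q - 3)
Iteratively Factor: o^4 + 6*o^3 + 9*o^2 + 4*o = (o)*(o^3 + 6*o^2 + 9*o + 4) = o*(o + 4)*(o^2 + 2*o + 1) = o*(o + 1)*(o + 4)*(o + 1)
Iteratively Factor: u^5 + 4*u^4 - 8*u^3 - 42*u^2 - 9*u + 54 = (u + 3)*(u^4 + u^3 - 11*u^2 - 9*u + 18) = (u - 3)*(u + 3)*(u^3 + 4*u^2 + u - 6) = (u - 3)*(u + 2)*(u + 3)*(u^2 + 2*u - 3) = (u - 3)*(u - 1)*(u + 2)*(u + 3)*(u + 3)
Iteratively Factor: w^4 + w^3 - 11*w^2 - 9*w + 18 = (w + 3)*(w^3 - 2*w^2 - 5*w + 6) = (w - 1)*(w + 3)*(w^2 - w - 6) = (w - 1)*(w + 2)*(w + 3)*(w - 3)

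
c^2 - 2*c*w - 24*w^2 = (c - 6*w)*(c + 4*w)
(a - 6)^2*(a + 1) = a^3 - 11*a^2 + 24*a + 36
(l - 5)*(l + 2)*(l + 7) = l^3 + 4*l^2 - 31*l - 70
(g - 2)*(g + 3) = g^2 + g - 6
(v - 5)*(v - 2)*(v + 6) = v^3 - v^2 - 32*v + 60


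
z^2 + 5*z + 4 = (z + 1)*(z + 4)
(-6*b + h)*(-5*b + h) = 30*b^2 - 11*b*h + h^2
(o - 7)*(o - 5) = o^2 - 12*o + 35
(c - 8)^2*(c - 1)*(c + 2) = c^4 - 15*c^3 + 46*c^2 + 96*c - 128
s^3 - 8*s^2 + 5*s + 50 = (s - 5)^2*(s + 2)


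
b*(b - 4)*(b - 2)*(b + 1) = b^4 - 5*b^3 + 2*b^2 + 8*b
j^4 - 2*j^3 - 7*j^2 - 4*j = j*(j - 4)*(j + 1)^2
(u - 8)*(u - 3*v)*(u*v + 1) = u^3*v - 3*u^2*v^2 - 8*u^2*v + u^2 + 24*u*v^2 - 3*u*v - 8*u + 24*v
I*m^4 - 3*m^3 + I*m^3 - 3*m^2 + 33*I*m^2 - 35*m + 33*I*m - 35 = (m - 5*I)*(m + I)*(m + 7*I)*(I*m + I)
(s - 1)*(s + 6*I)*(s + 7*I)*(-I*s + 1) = -I*s^4 + 14*s^3 + I*s^3 - 14*s^2 + 55*I*s^2 - 42*s - 55*I*s + 42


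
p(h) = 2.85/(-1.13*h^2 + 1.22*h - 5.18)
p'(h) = 2.85*(2.26*h - 1.22)/(-1.13*h^2 + 1.22*h - 5.18)^2 = (6.441*h - 3.477)/(1.13*h^2 - 1.22*h + 5.18)^2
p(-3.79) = -0.11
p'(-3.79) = -0.04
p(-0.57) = -0.46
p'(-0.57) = -0.18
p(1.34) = -0.51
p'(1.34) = 0.17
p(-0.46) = -0.48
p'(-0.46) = -0.18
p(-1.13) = -0.36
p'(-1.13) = -0.17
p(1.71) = -0.45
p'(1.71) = 0.18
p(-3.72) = -0.11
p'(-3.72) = -0.04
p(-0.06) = -0.54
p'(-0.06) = -0.14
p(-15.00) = -0.01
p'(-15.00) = -0.00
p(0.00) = -0.55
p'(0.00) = -0.13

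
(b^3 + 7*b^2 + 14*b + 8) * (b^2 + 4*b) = b^5 + 11*b^4 + 42*b^3 + 64*b^2 + 32*b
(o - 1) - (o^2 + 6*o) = -o^2 - 5*o - 1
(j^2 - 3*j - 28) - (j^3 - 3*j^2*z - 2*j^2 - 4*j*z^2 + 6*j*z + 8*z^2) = -j^3 + 3*j^2*z + 3*j^2 + 4*j*z^2 - 6*j*z - 3*j - 8*z^2 - 28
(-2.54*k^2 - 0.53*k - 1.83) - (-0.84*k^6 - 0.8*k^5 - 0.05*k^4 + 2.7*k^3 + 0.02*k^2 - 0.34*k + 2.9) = 0.84*k^6 + 0.8*k^5 + 0.05*k^4 - 2.7*k^3 - 2.56*k^2 - 0.19*k - 4.73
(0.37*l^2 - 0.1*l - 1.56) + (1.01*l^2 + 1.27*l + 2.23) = 1.38*l^2 + 1.17*l + 0.67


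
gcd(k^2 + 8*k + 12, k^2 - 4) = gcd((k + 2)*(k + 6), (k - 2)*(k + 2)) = k + 2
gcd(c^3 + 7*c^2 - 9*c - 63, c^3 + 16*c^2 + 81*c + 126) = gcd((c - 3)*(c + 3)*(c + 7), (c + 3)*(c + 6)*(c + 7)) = c^2 + 10*c + 21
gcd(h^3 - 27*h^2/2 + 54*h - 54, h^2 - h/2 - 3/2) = h - 3/2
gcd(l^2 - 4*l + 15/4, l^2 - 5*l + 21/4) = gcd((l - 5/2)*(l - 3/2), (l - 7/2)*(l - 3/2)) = l - 3/2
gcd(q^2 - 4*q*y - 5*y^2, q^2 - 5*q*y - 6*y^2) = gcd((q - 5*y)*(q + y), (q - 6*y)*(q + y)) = q + y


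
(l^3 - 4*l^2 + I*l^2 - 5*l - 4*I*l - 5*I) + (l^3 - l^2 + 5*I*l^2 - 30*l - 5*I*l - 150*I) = 2*l^3 - 5*l^2 + 6*I*l^2 - 35*l - 9*I*l - 155*I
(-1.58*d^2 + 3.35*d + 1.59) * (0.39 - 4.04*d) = 6.3832*d^3 - 14.1502*d^2 - 5.1171*d + 0.6201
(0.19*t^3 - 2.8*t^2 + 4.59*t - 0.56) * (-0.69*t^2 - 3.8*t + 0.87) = -0.1311*t^5 + 1.21*t^4 + 7.6382*t^3 - 19.4916*t^2 + 6.1213*t - 0.4872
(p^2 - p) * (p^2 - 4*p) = p^4 - 5*p^3 + 4*p^2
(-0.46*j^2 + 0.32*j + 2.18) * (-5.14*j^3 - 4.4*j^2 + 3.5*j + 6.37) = 2.3644*j^5 + 0.3792*j^4 - 14.2232*j^3 - 11.4022*j^2 + 9.6684*j + 13.8866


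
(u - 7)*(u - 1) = u^2 - 8*u + 7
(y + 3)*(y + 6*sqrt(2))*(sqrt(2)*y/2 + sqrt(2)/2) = sqrt(2)*y^3/2 + 2*sqrt(2)*y^2 + 6*y^2 + 3*sqrt(2)*y/2 + 24*y + 18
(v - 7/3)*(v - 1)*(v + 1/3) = v^3 - 3*v^2 + 11*v/9 + 7/9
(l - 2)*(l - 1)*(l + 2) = l^3 - l^2 - 4*l + 4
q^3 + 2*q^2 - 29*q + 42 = (q - 3)*(q - 2)*(q + 7)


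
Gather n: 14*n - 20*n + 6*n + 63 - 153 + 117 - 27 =0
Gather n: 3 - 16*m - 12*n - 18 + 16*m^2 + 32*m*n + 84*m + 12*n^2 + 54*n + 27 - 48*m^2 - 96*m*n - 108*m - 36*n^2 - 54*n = -32*m^2 - 40*m - 24*n^2 + n*(-64*m - 12) + 12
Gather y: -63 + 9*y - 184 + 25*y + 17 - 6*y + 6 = 28*y - 224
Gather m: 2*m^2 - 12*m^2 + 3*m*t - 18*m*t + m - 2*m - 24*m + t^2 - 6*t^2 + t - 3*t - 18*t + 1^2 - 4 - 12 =-10*m^2 + m*(-15*t - 25) - 5*t^2 - 20*t - 15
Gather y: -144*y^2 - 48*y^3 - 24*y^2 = -48*y^3 - 168*y^2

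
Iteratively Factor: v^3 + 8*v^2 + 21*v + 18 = (v + 3)*(v^2 + 5*v + 6) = (v + 3)^2*(v + 2)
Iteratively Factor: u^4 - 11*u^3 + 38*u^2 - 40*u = (u - 4)*(u^3 - 7*u^2 + 10*u) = (u - 5)*(u - 4)*(u^2 - 2*u) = (u - 5)*(u - 4)*(u - 2)*(u)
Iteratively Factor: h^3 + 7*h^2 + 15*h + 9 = (h + 3)*(h^2 + 4*h + 3) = (h + 1)*(h + 3)*(h + 3)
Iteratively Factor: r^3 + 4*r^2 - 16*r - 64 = (r + 4)*(r^2 - 16) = (r + 4)^2*(r - 4)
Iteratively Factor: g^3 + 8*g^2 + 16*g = (g + 4)*(g^2 + 4*g) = g*(g + 4)*(g + 4)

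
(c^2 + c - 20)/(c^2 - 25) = (c - 4)/(c - 5)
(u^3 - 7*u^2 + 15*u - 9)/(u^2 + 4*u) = (u^3 - 7*u^2 + 15*u - 9)/(u*(u + 4))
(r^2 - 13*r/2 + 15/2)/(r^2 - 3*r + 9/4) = 2*(r - 5)/(2*r - 3)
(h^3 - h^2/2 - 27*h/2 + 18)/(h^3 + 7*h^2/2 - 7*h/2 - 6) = (h - 3)/(h + 1)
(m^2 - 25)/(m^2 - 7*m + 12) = (m^2 - 25)/(m^2 - 7*m + 12)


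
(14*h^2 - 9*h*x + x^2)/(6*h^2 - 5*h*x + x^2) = (-7*h + x)/(-3*h + x)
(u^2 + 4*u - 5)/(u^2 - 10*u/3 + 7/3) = 3*(u + 5)/(3*u - 7)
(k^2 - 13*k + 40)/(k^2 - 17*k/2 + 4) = 2*(k - 5)/(2*k - 1)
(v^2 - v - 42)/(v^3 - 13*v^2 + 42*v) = (v + 6)/(v*(v - 6))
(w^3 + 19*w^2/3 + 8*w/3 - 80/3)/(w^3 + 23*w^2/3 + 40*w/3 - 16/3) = (3*w - 5)/(3*w - 1)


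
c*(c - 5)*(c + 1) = c^3 - 4*c^2 - 5*c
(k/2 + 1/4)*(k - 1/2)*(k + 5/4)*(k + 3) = k^4/2 + 17*k^3/8 + 7*k^2/4 - 17*k/32 - 15/32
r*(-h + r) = -h*r + r^2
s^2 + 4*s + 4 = (s + 2)^2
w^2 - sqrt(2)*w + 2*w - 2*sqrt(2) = (w + 2)*(w - sqrt(2))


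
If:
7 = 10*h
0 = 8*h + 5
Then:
No Solution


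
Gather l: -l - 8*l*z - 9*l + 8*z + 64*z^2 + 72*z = l*(-8*z - 10) + 64*z^2 + 80*z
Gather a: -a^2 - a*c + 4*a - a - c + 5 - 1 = -a^2 + a*(3 - c) - c + 4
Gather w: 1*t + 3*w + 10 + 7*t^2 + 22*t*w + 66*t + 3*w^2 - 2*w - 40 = 7*t^2 + 67*t + 3*w^2 + w*(22*t + 1) - 30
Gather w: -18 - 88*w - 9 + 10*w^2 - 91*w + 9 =10*w^2 - 179*w - 18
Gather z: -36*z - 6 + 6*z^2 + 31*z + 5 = 6*z^2 - 5*z - 1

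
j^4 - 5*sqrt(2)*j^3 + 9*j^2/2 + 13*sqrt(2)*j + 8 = (j - 4*sqrt(2))*(j - 2*sqrt(2))*(j + sqrt(2)/2)^2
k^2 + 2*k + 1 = (k + 1)^2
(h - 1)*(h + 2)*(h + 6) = h^3 + 7*h^2 + 4*h - 12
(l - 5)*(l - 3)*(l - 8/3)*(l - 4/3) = l^4 - 12*l^3 + 455*l^2/9 - 796*l/9 + 160/3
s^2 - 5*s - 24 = (s - 8)*(s + 3)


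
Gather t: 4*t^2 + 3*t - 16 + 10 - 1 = 4*t^2 + 3*t - 7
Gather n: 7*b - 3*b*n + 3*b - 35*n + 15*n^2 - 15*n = 10*b + 15*n^2 + n*(-3*b - 50)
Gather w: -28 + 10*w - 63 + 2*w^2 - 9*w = 2*w^2 + w - 91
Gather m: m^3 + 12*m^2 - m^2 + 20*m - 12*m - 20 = m^3 + 11*m^2 + 8*m - 20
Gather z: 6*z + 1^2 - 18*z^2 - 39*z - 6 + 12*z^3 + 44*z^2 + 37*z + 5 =12*z^3 + 26*z^2 + 4*z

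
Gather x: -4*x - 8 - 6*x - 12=-10*x - 20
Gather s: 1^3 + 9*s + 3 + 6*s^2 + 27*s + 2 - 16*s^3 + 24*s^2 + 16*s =-16*s^3 + 30*s^2 + 52*s + 6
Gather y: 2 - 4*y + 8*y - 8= 4*y - 6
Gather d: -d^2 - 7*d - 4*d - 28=-d^2 - 11*d - 28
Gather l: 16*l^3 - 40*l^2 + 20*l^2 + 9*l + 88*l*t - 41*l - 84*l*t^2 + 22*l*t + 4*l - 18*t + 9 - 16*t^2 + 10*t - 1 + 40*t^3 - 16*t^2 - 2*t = 16*l^3 - 20*l^2 + l*(-84*t^2 + 110*t - 28) + 40*t^3 - 32*t^2 - 10*t + 8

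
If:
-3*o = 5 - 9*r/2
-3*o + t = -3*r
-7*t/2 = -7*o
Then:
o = -10/3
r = -10/9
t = -20/3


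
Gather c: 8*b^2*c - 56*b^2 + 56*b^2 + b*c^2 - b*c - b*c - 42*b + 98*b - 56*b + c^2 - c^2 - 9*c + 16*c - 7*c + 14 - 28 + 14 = b*c^2 + c*(8*b^2 - 2*b)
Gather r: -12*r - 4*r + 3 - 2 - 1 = -16*r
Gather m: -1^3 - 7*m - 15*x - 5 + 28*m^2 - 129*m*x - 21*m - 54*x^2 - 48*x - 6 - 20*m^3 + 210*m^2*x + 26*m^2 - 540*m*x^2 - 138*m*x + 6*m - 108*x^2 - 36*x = -20*m^3 + m^2*(210*x + 54) + m*(-540*x^2 - 267*x - 22) - 162*x^2 - 99*x - 12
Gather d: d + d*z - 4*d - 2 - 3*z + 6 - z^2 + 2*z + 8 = d*(z - 3) - z^2 - z + 12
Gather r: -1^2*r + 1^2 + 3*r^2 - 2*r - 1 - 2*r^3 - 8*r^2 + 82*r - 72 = -2*r^3 - 5*r^2 + 79*r - 72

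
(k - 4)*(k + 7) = k^2 + 3*k - 28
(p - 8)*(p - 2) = p^2 - 10*p + 16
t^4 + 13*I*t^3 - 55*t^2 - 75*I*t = t*(t + 3*I)*(t + 5*I)^2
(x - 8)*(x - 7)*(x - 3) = x^3 - 18*x^2 + 101*x - 168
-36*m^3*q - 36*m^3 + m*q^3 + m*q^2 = (-6*m + q)*(6*m + q)*(m*q + m)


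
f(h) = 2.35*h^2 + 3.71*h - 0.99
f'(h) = 4.7*h + 3.71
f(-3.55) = 15.46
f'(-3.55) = -12.98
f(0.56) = 1.82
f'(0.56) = 6.34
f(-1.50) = -1.27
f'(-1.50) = -3.34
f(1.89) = 14.42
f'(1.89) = 12.59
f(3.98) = 51.00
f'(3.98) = 22.42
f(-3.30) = 12.36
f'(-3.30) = -11.80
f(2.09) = 17.03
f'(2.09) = 13.53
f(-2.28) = 2.77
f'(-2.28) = -7.01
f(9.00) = 222.75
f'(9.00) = 46.01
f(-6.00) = 61.35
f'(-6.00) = -24.49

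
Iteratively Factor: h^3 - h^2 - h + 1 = (h - 1)*(h^2 - 1) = (h - 1)*(h + 1)*(h - 1)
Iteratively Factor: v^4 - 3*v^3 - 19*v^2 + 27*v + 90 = (v + 3)*(v^3 - 6*v^2 - v + 30) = (v - 5)*(v + 3)*(v^2 - v - 6) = (v - 5)*(v + 2)*(v + 3)*(v - 3)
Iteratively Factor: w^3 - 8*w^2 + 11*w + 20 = (w - 5)*(w^2 - 3*w - 4) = (w - 5)*(w + 1)*(w - 4)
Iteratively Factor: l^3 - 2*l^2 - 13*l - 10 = (l + 2)*(l^2 - 4*l - 5) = (l - 5)*(l + 2)*(l + 1)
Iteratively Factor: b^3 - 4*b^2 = (b)*(b^2 - 4*b) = b^2*(b - 4)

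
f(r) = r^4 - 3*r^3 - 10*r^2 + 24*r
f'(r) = 4*r^3 - 9*r^2 - 20*r + 24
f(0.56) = 9.88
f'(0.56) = 10.68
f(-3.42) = 57.77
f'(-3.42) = -172.87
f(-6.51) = 2043.72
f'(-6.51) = -1330.80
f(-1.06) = -31.84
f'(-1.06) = 30.32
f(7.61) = 1635.20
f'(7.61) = 1113.44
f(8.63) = 3080.95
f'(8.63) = 1752.05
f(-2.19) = -46.01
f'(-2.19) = -17.38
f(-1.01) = -30.31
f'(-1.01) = 30.90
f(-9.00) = 7722.00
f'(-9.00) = -3441.00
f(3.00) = -18.00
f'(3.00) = -9.00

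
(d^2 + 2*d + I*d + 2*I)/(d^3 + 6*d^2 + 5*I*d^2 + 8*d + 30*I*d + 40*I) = (d + I)/(d^2 + d*(4 + 5*I) + 20*I)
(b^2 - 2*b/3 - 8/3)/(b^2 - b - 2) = (b + 4/3)/(b + 1)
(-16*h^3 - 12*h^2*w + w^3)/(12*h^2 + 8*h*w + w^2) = (-8*h^2 - 2*h*w + w^2)/(6*h + w)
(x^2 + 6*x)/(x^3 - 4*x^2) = (x + 6)/(x*(x - 4))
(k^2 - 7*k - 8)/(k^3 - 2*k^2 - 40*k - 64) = (k + 1)/(k^2 + 6*k + 8)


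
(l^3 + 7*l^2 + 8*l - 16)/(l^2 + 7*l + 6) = (l^3 + 7*l^2 + 8*l - 16)/(l^2 + 7*l + 6)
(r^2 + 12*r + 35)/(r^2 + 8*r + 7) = (r + 5)/(r + 1)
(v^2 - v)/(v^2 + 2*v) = (v - 1)/(v + 2)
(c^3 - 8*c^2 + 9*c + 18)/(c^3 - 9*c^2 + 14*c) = (c^3 - 8*c^2 + 9*c + 18)/(c*(c^2 - 9*c + 14))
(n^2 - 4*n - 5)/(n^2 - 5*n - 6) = (n - 5)/(n - 6)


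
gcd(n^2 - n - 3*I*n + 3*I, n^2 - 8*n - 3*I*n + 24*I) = n - 3*I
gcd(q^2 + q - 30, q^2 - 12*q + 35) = q - 5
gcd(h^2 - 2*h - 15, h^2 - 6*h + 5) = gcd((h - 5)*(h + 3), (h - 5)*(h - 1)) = h - 5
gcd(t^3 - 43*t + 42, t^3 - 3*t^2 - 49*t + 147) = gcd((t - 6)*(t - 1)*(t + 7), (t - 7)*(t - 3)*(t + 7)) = t + 7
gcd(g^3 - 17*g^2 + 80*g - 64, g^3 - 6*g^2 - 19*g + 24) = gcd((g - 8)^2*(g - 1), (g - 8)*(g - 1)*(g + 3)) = g^2 - 9*g + 8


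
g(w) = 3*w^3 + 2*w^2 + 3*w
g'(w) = 9*w^2 + 4*w + 3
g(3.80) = 204.90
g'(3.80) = 148.16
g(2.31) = 54.58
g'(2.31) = 60.26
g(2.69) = 80.94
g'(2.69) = 78.88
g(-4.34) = -220.59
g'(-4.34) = 155.16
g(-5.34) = -415.81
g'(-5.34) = 238.28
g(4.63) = 354.52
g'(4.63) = 214.45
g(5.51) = 579.10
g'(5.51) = 298.28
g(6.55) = 948.49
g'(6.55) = 415.32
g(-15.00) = -9720.00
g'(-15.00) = 1968.00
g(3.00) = 108.00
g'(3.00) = 96.00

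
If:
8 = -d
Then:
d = -8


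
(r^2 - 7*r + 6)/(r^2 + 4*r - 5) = (r - 6)/(r + 5)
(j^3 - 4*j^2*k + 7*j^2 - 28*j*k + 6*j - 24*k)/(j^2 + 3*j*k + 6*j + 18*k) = (j^2 - 4*j*k + j - 4*k)/(j + 3*k)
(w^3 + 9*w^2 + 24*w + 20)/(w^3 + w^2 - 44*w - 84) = (w^2 + 7*w + 10)/(w^2 - w - 42)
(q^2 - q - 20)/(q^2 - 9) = (q^2 - q - 20)/(q^2 - 9)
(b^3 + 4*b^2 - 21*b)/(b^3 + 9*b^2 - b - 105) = b/(b + 5)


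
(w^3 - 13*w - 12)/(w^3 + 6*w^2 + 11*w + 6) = (w - 4)/(w + 2)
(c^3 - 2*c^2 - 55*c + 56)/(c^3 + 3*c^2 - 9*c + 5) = (c^2 - c - 56)/(c^2 + 4*c - 5)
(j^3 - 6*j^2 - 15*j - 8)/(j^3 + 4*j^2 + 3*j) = (j^2 - 7*j - 8)/(j*(j + 3))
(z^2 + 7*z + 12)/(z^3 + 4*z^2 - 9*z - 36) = 1/(z - 3)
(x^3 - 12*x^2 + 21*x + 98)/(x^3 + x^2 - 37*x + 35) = (x^3 - 12*x^2 + 21*x + 98)/(x^3 + x^2 - 37*x + 35)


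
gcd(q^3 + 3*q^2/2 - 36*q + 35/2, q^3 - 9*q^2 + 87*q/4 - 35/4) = q^2 - 11*q/2 + 5/2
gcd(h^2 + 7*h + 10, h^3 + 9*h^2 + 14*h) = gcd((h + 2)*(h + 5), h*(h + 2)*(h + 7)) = h + 2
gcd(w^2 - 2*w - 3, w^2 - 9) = w - 3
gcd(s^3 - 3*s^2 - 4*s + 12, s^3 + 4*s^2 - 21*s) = s - 3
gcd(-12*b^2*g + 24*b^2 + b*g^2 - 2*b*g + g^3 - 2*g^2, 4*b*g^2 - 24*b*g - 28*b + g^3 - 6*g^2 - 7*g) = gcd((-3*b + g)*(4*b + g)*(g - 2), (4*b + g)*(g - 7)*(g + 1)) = 4*b + g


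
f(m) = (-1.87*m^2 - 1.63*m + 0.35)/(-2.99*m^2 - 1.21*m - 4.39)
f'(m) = (-3.74*m - 1.63)/(-2.99*m^2 - 1.21*m - 4.39) + (5.98*m + 1.21)*(-1.87*m^2 - 1.63*m + 0.35)/(-2.99*m^2 - 1.21*m - 4.39)^2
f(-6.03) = 0.55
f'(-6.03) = -0.02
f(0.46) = 0.14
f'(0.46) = 0.50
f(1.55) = 0.50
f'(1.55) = 0.17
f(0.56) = 0.19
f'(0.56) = 0.47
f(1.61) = 0.51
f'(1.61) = 0.15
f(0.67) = 0.24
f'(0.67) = 0.44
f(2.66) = 0.60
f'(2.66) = 0.05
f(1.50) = 0.49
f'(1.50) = 0.18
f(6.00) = 0.64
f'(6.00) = 0.00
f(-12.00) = 0.59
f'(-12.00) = -0.00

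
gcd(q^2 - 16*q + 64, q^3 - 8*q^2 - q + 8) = q - 8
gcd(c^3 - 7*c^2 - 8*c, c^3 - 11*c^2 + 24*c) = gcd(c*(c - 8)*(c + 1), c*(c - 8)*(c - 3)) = c^2 - 8*c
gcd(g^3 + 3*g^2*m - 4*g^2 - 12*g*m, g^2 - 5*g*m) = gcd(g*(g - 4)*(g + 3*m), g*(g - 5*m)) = g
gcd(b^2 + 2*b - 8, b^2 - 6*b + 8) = b - 2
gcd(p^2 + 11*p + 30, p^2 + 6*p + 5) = p + 5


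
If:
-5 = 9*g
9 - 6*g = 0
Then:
No Solution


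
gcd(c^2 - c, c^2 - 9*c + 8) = c - 1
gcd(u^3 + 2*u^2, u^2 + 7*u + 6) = 1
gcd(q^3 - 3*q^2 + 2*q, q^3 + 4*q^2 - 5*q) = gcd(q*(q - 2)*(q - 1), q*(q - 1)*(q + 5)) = q^2 - q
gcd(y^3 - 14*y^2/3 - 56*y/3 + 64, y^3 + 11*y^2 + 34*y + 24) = y + 4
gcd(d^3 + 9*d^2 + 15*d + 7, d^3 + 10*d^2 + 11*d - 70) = d + 7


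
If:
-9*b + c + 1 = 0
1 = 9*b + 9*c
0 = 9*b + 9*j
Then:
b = 1/9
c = 0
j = -1/9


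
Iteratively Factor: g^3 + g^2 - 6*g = (g - 2)*(g^2 + 3*g) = g*(g - 2)*(g + 3)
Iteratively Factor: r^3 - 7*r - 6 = (r + 1)*(r^2 - r - 6) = (r + 1)*(r + 2)*(r - 3)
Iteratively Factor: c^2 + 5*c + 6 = (c + 2)*(c + 3)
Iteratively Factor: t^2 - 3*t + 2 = (t - 1)*(t - 2)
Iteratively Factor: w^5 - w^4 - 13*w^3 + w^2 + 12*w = (w - 4)*(w^4 + 3*w^3 - w^2 - 3*w) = (w - 4)*(w - 1)*(w^3 + 4*w^2 + 3*w) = w*(w - 4)*(w - 1)*(w^2 + 4*w + 3) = w*(w - 4)*(w - 1)*(w + 3)*(w + 1)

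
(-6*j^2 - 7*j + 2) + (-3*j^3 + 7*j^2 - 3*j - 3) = -3*j^3 + j^2 - 10*j - 1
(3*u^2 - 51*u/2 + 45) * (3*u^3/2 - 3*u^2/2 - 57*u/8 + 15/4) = 9*u^5/2 - 171*u^4/4 + 675*u^3/8 + 2007*u^2/16 - 1665*u/4 + 675/4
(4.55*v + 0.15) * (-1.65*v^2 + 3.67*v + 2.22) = -7.5075*v^3 + 16.451*v^2 + 10.6515*v + 0.333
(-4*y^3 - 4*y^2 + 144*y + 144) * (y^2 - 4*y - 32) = -4*y^5 + 12*y^4 + 288*y^3 - 304*y^2 - 5184*y - 4608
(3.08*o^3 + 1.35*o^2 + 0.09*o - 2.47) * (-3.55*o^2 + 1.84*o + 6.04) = -10.934*o^5 + 0.8747*o^4 + 20.7677*o^3 + 17.0881*o^2 - 4.0012*o - 14.9188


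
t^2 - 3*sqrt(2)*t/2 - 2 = (t - 2*sqrt(2))*(t + sqrt(2)/2)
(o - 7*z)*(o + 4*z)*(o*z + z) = o^3*z - 3*o^2*z^2 + o^2*z - 28*o*z^3 - 3*o*z^2 - 28*z^3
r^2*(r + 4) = r^3 + 4*r^2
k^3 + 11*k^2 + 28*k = k*(k + 4)*(k + 7)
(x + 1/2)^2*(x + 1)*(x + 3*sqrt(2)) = x^4 + 2*x^3 + 3*sqrt(2)*x^3 + 5*x^2/4 + 6*sqrt(2)*x^2 + x/4 + 15*sqrt(2)*x/4 + 3*sqrt(2)/4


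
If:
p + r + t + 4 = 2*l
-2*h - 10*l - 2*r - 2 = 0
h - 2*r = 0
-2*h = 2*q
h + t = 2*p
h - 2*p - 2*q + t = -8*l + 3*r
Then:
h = -16/19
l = 1/19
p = -82/57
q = 16/19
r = -8/19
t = -116/57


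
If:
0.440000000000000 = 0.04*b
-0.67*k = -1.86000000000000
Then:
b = 11.00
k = 2.78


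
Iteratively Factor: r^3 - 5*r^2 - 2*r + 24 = (r - 4)*(r^2 - r - 6) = (r - 4)*(r - 3)*(r + 2)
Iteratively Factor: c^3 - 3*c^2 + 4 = (c - 2)*(c^2 - c - 2) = (c - 2)^2*(c + 1)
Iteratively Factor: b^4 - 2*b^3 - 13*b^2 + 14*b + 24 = (b + 3)*(b^3 - 5*b^2 + 2*b + 8) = (b - 4)*(b + 3)*(b^2 - b - 2) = (b - 4)*(b + 1)*(b + 3)*(b - 2)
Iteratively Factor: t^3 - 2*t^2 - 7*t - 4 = (t + 1)*(t^2 - 3*t - 4) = (t + 1)^2*(t - 4)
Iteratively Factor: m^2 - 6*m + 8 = (m - 2)*(m - 4)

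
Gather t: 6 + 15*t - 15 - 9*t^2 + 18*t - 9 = -9*t^2 + 33*t - 18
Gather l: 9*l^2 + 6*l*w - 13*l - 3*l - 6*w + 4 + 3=9*l^2 + l*(6*w - 16) - 6*w + 7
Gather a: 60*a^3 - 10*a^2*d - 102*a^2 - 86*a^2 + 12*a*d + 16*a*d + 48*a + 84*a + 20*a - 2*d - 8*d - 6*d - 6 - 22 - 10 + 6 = 60*a^3 + a^2*(-10*d - 188) + a*(28*d + 152) - 16*d - 32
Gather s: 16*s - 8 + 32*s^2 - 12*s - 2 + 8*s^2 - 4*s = 40*s^2 - 10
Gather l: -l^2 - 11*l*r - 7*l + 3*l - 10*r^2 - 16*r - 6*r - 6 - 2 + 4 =-l^2 + l*(-11*r - 4) - 10*r^2 - 22*r - 4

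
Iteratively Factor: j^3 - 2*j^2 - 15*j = (j - 5)*(j^2 + 3*j) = (j - 5)*(j + 3)*(j)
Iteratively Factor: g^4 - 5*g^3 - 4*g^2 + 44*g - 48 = (g - 2)*(g^3 - 3*g^2 - 10*g + 24) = (g - 2)*(g + 3)*(g^2 - 6*g + 8) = (g - 2)^2*(g + 3)*(g - 4)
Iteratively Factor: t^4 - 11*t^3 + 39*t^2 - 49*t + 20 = (t - 5)*(t^3 - 6*t^2 + 9*t - 4) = (t - 5)*(t - 1)*(t^2 - 5*t + 4) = (t - 5)*(t - 1)^2*(t - 4)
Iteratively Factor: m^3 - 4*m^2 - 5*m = (m + 1)*(m^2 - 5*m) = m*(m + 1)*(m - 5)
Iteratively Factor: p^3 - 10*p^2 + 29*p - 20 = (p - 4)*(p^2 - 6*p + 5) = (p - 4)*(p - 1)*(p - 5)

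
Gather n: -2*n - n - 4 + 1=-3*n - 3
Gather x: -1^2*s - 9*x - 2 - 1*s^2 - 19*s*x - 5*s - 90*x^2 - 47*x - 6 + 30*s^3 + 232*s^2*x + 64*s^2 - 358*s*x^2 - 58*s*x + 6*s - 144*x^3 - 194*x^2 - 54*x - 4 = 30*s^3 + 63*s^2 - 144*x^3 + x^2*(-358*s - 284) + x*(232*s^2 - 77*s - 110) - 12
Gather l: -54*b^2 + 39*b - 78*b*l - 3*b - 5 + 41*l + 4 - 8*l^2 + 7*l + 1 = -54*b^2 + 36*b - 8*l^2 + l*(48 - 78*b)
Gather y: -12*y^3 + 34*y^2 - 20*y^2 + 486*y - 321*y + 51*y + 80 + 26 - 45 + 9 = -12*y^3 + 14*y^2 + 216*y + 70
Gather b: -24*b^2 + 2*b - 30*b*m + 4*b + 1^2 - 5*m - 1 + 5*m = -24*b^2 + b*(6 - 30*m)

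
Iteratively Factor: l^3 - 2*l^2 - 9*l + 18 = (l + 3)*(l^2 - 5*l + 6) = (l - 2)*(l + 3)*(l - 3)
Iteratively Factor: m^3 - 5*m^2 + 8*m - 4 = (m - 2)*(m^2 - 3*m + 2) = (m - 2)*(m - 1)*(m - 2)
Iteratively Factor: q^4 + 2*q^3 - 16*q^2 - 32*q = (q - 4)*(q^3 + 6*q^2 + 8*q) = (q - 4)*(q + 2)*(q^2 + 4*q) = q*(q - 4)*(q + 2)*(q + 4)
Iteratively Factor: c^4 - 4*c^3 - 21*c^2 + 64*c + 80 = (c + 1)*(c^3 - 5*c^2 - 16*c + 80) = (c + 1)*(c + 4)*(c^2 - 9*c + 20) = (c - 5)*(c + 1)*(c + 4)*(c - 4)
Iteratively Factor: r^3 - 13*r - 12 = (r + 1)*(r^2 - r - 12) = (r - 4)*(r + 1)*(r + 3)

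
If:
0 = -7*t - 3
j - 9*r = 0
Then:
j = 9*r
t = -3/7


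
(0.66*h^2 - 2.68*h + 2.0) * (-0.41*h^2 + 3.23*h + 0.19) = -0.2706*h^4 + 3.2306*h^3 - 9.351*h^2 + 5.9508*h + 0.38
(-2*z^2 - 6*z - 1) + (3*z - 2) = -2*z^2 - 3*z - 3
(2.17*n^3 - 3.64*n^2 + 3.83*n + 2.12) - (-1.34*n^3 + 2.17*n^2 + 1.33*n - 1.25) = 3.51*n^3 - 5.81*n^2 + 2.5*n + 3.37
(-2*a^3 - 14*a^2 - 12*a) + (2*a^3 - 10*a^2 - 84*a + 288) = -24*a^2 - 96*a + 288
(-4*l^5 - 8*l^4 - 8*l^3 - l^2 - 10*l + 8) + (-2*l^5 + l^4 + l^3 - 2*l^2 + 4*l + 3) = -6*l^5 - 7*l^4 - 7*l^3 - 3*l^2 - 6*l + 11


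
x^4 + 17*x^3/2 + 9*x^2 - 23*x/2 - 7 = (x - 1)*(x + 1/2)*(x + 2)*(x + 7)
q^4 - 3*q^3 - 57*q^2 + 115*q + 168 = (q - 8)*(q - 3)*(q + 1)*(q + 7)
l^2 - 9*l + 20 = (l - 5)*(l - 4)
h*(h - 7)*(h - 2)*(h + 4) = h^4 - 5*h^3 - 22*h^2 + 56*h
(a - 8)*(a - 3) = a^2 - 11*a + 24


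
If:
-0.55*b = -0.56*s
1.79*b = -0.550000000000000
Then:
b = -0.31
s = -0.30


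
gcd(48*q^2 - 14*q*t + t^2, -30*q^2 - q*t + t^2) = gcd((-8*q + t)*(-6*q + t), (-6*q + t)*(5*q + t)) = 6*q - t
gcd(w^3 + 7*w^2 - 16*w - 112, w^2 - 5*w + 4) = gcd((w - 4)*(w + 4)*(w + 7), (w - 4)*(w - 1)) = w - 4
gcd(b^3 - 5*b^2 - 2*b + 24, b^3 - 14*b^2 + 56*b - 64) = b - 4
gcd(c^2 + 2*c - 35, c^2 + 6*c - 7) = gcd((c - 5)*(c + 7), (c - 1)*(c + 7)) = c + 7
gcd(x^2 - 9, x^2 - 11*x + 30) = 1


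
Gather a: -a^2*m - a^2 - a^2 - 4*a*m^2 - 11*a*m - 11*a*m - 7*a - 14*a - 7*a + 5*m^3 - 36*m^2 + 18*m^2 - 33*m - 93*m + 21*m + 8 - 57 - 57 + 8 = a^2*(-m - 2) + a*(-4*m^2 - 22*m - 28) + 5*m^3 - 18*m^2 - 105*m - 98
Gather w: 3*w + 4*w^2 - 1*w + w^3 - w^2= w^3 + 3*w^2 + 2*w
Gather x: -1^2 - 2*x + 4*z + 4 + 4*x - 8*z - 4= 2*x - 4*z - 1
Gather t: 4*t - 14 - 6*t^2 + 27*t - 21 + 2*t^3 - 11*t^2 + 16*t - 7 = 2*t^3 - 17*t^2 + 47*t - 42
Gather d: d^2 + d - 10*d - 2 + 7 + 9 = d^2 - 9*d + 14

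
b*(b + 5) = b^2 + 5*b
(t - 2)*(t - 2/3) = t^2 - 8*t/3 + 4/3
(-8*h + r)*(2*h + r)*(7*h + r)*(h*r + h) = -112*h^4*r - 112*h^4 - 58*h^3*r^2 - 58*h^3*r + h^2*r^3 + h^2*r^2 + h*r^4 + h*r^3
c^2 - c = c*(c - 1)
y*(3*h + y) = 3*h*y + y^2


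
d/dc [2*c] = 2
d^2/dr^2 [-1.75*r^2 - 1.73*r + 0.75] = -3.50000000000000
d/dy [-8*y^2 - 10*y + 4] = -16*y - 10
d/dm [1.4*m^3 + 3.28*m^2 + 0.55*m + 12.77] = 4.2*m^2 + 6.56*m + 0.55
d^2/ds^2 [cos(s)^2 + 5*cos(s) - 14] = -5*cos(s) - 2*cos(2*s)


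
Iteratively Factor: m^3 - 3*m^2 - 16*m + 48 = (m - 3)*(m^2 - 16) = (m - 4)*(m - 3)*(m + 4)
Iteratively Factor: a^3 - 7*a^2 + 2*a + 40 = (a - 5)*(a^2 - 2*a - 8) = (a - 5)*(a + 2)*(a - 4)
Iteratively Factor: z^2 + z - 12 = (z + 4)*(z - 3)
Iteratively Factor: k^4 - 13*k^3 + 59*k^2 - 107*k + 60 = (k - 1)*(k^3 - 12*k^2 + 47*k - 60) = (k - 5)*(k - 1)*(k^2 - 7*k + 12) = (k - 5)*(k - 3)*(k - 1)*(k - 4)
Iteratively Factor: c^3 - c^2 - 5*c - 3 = (c - 3)*(c^2 + 2*c + 1) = (c - 3)*(c + 1)*(c + 1)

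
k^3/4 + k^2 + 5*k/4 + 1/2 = (k/4 + 1/4)*(k + 1)*(k + 2)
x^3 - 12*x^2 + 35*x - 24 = (x - 8)*(x - 3)*(x - 1)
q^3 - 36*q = q*(q - 6)*(q + 6)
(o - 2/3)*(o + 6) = o^2 + 16*o/3 - 4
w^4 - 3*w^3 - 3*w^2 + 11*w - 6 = (w - 3)*(w - 1)^2*(w + 2)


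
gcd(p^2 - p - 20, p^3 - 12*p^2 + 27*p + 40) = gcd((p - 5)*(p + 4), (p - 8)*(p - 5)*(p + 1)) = p - 5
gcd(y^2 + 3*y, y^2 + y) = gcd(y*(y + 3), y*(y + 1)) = y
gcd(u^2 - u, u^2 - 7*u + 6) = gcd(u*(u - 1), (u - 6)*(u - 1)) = u - 1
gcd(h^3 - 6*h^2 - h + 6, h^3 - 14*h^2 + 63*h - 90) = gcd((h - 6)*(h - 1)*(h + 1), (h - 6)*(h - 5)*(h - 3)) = h - 6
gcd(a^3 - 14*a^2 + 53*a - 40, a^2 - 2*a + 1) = a - 1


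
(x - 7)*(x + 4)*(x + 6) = x^3 + 3*x^2 - 46*x - 168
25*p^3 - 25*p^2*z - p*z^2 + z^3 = (-5*p + z)*(-p + z)*(5*p + z)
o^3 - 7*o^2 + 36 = (o - 6)*(o - 3)*(o + 2)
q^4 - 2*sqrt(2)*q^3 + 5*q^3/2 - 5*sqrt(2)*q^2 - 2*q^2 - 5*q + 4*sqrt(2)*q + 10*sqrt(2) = (q + 5/2)*(q - 2*sqrt(2))*(q - sqrt(2))*(q + sqrt(2))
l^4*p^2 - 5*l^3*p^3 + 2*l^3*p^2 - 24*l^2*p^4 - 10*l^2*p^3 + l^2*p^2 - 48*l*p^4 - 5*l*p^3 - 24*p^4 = (l - 8*p)*(l + 3*p)*(l*p + p)^2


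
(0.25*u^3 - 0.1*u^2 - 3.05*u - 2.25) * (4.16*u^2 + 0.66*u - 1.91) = 1.04*u^5 - 0.251*u^4 - 13.2315*u^3 - 11.182*u^2 + 4.3405*u + 4.2975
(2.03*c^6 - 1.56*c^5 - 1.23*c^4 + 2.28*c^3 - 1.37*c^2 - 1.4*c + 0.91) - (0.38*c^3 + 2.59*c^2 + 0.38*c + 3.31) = 2.03*c^6 - 1.56*c^5 - 1.23*c^4 + 1.9*c^3 - 3.96*c^2 - 1.78*c - 2.4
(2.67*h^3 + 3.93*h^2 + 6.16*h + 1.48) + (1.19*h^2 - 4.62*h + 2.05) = 2.67*h^3 + 5.12*h^2 + 1.54*h + 3.53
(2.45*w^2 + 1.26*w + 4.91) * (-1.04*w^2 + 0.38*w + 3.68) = -2.548*w^4 - 0.3794*w^3 + 4.3884*w^2 + 6.5026*w + 18.0688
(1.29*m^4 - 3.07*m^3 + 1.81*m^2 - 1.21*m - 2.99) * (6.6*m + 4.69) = 8.514*m^5 - 14.2119*m^4 - 2.4523*m^3 + 0.502900000000001*m^2 - 25.4089*m - 14.0231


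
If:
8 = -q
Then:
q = -8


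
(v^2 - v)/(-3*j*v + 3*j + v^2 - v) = v/(-3*j + v)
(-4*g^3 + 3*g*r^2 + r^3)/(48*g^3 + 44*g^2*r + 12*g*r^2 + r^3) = (-2*g^2 + g*r + r^2)/(24*g^2 + 10*g*r + r^2)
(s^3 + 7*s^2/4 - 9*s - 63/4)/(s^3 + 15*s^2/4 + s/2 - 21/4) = (s - 3)/(s - 1)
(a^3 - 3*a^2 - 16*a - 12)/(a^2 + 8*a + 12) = (a^2 - 5*a - 6)/(a + 6)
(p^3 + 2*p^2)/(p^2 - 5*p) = p*(p + 2)/(p - 5)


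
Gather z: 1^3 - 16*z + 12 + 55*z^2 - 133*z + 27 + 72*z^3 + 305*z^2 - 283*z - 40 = 72*z^3 + 360*z^2 - 432*z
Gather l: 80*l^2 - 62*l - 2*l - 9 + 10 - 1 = 80*l^2 - 64*l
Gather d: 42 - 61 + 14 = -5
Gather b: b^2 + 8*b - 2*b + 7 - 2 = b^2 + 6*b + 5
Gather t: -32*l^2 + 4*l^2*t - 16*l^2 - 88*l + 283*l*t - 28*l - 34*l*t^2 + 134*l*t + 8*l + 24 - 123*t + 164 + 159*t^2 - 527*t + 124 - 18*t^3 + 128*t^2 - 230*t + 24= -48*l^2 - 108*l - 18*t^3 + t^2*(287 - 34*l) + t*(4*l^2 + 417*l - 880) + 336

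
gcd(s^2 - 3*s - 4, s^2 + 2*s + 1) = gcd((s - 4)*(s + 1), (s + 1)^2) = s + 1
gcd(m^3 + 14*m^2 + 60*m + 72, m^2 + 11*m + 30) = m + 6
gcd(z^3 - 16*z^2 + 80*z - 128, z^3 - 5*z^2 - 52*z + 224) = z^2 - 12*z + 32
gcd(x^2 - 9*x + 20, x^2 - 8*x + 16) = x - 4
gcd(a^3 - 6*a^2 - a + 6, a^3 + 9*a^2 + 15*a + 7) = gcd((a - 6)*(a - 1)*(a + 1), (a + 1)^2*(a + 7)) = a + 1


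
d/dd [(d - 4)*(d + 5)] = 2*d + 1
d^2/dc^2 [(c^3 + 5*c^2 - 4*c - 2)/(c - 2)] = 2*(c^3 - 6*c^2 + 12*c + 10)/(c^3 - 6*c^2 + 12*c - 8)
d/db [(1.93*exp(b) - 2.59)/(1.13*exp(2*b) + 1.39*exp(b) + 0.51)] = (-2.1809*exp(2*b) + 5.8534*exp(b) + 4.5844)*exp(b)/(1.2769*exp(4*b) + 3.1414*exp(3*b) + 3.0847*exp(2*b) + 1.4178*exp(b) + 0.2601)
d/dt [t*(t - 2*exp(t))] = -2*t*exp(t) + 2*t - 2*exp(t)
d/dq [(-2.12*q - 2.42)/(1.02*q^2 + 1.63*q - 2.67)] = (2.1624*q^2 + 4.9368*q + 9.605)/(1.0404*q^4 + 3.3252*q^3 - 2.7899*q^2 - 8.7042*q + 7.1289)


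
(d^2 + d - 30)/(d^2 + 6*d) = (d - 5)/d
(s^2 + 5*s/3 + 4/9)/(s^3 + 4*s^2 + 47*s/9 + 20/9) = (3*s + 1)/(3*s^2 + 8*s + 5)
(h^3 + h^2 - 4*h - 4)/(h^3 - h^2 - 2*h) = (h + 2)/h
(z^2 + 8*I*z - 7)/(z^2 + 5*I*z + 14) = (z + I)/(z - 2*I)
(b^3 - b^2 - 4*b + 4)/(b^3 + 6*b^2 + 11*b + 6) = (b^2 - 3*b + 2)/(b^2 + 4*b + 3)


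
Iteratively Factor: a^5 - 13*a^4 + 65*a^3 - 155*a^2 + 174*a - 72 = (a - 2)*(a^4 - 11*a^3 + 43*a^2 - 69*a + 36) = (a - 3)*(a - 2)*(a^3 - 8*a^2 + 19*a - 12) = (a - 3)^2*(a - 2)*(a^2 - 5*a + 4) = (a - 3)^2*(a - 2)*(a - 1)*(a - 4)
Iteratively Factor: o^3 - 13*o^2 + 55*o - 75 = (o - 5)*(o^2 - 8*o + 15) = (o - 5)^2*(o - 3)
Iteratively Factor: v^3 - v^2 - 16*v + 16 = (v - 1)*(v^2 - 16) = (v - 4)*(v - 1)*(v + 4)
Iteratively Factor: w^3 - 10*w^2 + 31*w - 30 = (w - 3)*(w^2 - 7*w + 10) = (w - 5)*(w - 3)*(w - 2)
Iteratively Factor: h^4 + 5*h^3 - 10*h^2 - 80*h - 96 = (h + 3)*(h^3 + 2*h^2 - 16*h - 32) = (h + 2)*(h + 3)*(h^2 - 16) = (h + 2)*(h + 3)*(h + 4)*(h - 4)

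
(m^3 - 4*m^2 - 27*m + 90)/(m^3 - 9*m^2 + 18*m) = (m + 5)/m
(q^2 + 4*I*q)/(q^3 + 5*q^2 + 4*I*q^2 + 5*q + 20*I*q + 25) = q*(q + 4*I)/(q^3 + q^2*(5 + 4*I) + 5*q*(1 + 4*I) + 25)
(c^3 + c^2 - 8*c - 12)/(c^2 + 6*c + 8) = (c^2 - c - 6)/(c + 4)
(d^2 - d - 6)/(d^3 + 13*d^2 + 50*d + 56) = (d - 3)/(d^2 + 11*d + 28)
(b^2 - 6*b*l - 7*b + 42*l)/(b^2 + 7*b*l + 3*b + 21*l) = (b^2 - 6*b*l - 7*b + 42*l)/(b^2 + 7*b*l + 3*b + 21*l)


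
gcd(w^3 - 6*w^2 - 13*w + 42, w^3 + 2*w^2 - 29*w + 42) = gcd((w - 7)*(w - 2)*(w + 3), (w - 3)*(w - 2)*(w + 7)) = w - 2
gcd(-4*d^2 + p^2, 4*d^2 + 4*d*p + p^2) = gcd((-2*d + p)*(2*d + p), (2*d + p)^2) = 2*d + p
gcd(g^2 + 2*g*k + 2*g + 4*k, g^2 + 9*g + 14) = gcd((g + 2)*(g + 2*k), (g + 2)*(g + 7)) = g + 2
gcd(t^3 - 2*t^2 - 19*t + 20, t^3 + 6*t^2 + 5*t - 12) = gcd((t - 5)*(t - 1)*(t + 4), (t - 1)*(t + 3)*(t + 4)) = t^2 + 3*t - 4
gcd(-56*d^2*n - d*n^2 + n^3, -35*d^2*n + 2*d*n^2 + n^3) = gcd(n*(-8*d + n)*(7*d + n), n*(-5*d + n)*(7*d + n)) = 7*d*n + n^2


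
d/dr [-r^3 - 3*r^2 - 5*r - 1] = -3*r^2 - 6*r - 5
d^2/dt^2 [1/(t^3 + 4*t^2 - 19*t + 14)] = 2*(-(3*t + 4)*(t^3 + 4*t^2 - 19*t + 14) + (3*t^2 + 8*t - 19)^2)/(t^3 + 4*t^2 - 19*t + 14)^3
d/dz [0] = 0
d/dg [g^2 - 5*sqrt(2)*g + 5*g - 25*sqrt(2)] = 2*g - 5*sqrt(2) + 5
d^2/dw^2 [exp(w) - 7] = exp(w)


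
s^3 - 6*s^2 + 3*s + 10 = (s - 5)*(s - 2)*(s + 1)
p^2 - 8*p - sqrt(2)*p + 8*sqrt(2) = (p - 8)*(p - sqrt(2))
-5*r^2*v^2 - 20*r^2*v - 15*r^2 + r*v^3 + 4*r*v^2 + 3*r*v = (-5*r + v)*(v + 3)*(r*v + r)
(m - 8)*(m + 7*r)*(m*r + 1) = m^3*r + 7*m^2*r^2 - 8*m^2*r + m^2 - 56*m*r^2 + 7*m*r - 8*m - 56*r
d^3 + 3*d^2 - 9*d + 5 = (d - 1)^2*(d + 5)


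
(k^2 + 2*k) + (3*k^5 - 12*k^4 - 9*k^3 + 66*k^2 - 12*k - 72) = 3*k^5 - 12*k^4 - 9*k^3 + 67*k^2 - 10*k - 72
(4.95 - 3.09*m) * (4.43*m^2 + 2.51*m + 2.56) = -13.6887*m^3 + 14.1726*m^2 + 4.5141*m + 12.672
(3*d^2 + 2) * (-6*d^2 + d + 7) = -18*d^4 + 3*d^3 + 9*d^2 + 2*d + 14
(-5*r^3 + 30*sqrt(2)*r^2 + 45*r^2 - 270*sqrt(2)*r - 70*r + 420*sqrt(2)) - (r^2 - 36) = -5*r^3 + 30*sqrt(2)*r^2 + 44*r^2 - 270*sqrt(2)*r - 70*r + 36 + 420*sqrt(2)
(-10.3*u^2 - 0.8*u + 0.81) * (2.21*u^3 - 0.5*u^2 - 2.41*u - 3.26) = -22.763*u^5 + 3.382*u^4 + 27.0131*u^3 + 35.101*u^2 + 0.6559*u - 2.6406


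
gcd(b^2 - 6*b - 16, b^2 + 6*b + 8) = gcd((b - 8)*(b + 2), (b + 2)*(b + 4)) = b + 2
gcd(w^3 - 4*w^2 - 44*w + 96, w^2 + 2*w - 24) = w + 6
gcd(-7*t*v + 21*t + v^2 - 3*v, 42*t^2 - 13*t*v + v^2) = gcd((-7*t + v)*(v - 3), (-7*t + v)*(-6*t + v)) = 7*t - v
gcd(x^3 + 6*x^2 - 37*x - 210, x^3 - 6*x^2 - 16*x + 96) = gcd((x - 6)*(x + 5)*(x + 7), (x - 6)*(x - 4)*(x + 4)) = x - 6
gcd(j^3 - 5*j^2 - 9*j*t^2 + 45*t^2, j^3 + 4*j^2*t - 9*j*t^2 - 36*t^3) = -j^2 + 9*t^2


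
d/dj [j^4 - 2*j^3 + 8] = j^2*(4*j - 6)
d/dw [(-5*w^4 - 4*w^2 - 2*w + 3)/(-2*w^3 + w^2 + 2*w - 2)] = 2*(5*w^6 - 5*w^5 - 19*w^4 + 16*w^3 + 6*w^2 + 5*w - 1)/(4*w^6 - 4*w^5 - 7*w^4 + 12*w^3 - 8*w + 4)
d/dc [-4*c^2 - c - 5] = -8*c - 1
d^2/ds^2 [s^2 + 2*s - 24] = 2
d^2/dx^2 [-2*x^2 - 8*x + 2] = -4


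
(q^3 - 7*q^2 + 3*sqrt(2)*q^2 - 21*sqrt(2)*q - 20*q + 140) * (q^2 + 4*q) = q^5 - 3*q^4 + 3*sqrt(2)*q^4 - 48*q^3 - 9*sqrt(2)*q^3 - 84*sqrt(2)*q^2 + 60*q^2 + 560*q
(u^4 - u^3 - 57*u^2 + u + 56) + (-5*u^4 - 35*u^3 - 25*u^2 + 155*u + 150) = -4*u^4 - 36*u^3 - 82*u^2 + 156*u + 206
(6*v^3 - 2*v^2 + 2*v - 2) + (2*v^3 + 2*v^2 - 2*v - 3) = 8*v^3 - 5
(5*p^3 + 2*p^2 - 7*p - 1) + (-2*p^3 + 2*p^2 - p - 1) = 3*p^3 + 4*p^2 - 8*p - 2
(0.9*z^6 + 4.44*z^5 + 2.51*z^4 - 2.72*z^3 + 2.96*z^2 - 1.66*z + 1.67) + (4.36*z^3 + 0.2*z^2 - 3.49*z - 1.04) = 0.9*z^6 + 4.44*z^5 + 2.51*z^4 + 1.64*z^3 + 3.16*z^2 - 5.15*z + 0.63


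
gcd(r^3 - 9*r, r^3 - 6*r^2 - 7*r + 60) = r + 3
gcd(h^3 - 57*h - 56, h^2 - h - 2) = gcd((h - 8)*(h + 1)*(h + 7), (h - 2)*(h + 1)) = h + 1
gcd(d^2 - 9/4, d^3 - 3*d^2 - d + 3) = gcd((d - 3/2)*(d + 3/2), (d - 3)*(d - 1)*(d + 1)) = 1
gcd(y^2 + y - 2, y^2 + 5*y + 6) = y + 2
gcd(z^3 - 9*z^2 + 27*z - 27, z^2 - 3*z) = z - 3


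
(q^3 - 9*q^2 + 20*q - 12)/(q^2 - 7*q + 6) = q - 2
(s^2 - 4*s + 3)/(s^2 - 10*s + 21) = (s - 1)/(s - 7)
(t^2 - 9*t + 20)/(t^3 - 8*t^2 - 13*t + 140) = (t - 4)/(t^2 - 3*t - 28)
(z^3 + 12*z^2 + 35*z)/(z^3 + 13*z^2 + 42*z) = (z + 5)/(z + 6)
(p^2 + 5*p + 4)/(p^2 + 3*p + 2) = (p + 4)/(p + 2)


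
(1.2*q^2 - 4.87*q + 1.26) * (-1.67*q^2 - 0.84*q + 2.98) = -2.004*q^4 + 7.1249*q^3 + 5.5626*q^2 - 15.571*q + 3.7548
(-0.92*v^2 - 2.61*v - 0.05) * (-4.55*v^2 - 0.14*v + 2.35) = 4.186*v^4 + 12.0043*v^3 - 1.5691*v^2 - 6.1265*v - 0.1175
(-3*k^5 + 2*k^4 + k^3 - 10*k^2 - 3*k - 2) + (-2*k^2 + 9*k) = -3*k^5 + 2*k^4 + k^3 - 12*k^2 + 6*k - 2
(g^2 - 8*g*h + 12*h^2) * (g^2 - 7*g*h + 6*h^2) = g^4 - 15*g^3*h + 74*g^2*h^2 - 132*g*h^3 + 72*h^4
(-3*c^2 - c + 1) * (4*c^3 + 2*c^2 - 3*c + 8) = -12*c^5 - 10*c^4 + 11*c^3 - 19*c^2 - 11*c + 8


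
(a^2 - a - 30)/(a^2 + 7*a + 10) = (a - 6)/(a + 2)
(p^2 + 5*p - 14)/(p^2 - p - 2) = (p + 7)/(p + 1)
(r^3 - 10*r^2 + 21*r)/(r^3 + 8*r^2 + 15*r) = (r^2 - 10*r + 21)/(r^2 + 8*r + 15)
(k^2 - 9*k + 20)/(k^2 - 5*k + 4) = (k - 5)/(k - 1)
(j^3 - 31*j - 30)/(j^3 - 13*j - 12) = (j^2 - j - 30)/(j^2 - j - 12)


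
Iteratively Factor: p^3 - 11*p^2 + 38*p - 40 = (p - 5)*(p^2 - 6*p + 8) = (p - 5)*(p - 2)*(p - 4)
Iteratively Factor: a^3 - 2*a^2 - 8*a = (a)*(a^2 - 2*a - 8) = a*(a - 4)*(a + 2)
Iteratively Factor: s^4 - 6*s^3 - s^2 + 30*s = (s + 2)*(s^3 - 8*s^2 + 15*s) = s*(s + 2)*(s^2 - 8*s + 15) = s*(s - 3)*(s + 2)*(s - 5)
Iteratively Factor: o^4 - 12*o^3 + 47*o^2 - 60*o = (o - 5)*(o^3 - 7*o^2 + 12*o) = (o - 5)*(o - 3)*(o^2 - 4*o) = (o - 5)*(o - 4)*(o - 3)*(o)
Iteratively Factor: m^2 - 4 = (m - 2)*(m + 2)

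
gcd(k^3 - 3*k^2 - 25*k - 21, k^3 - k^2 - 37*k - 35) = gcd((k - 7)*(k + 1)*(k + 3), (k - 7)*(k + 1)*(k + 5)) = k^2 - 6*k - 7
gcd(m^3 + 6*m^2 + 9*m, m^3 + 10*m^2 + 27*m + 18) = m + 3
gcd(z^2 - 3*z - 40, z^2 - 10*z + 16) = z - 8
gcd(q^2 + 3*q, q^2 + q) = q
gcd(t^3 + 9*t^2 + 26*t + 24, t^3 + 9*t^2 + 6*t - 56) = t + 4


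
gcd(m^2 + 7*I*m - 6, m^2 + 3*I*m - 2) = m + I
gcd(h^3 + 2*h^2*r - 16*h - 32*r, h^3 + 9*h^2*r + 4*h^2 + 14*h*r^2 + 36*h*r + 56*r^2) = h^2 + 2*h*r + 4*h + 8*r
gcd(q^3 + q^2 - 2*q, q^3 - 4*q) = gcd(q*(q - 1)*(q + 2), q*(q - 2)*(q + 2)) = q^2 + 2*q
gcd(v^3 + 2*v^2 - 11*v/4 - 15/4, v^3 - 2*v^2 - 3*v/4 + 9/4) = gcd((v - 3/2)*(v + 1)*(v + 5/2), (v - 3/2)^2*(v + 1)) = v^2 - v/2 - 3/2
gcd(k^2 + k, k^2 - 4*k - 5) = k + 1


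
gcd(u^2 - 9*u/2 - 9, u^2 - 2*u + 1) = 1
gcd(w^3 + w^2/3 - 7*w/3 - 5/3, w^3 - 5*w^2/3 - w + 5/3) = w^2 - 2*w/3 - 5/3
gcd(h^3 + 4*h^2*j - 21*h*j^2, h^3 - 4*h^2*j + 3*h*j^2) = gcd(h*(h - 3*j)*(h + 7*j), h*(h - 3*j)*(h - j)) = h^2 - 3*h*j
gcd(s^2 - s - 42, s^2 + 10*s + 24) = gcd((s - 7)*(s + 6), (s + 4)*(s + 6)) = s + 6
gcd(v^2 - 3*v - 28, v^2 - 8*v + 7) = v - 7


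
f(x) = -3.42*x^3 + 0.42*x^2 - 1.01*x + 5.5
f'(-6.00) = -375.41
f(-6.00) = 765.40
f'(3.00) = -90.83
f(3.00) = -86.09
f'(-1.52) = -25.99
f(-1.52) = 20.02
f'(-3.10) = -102.21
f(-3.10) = 114.55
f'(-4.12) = -178.63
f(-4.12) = 255.97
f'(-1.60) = -28.62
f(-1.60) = 22.20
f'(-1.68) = -31.38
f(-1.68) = 24.60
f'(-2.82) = -84.97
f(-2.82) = 88.38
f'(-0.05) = -1.08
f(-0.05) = 5.55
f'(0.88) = -8.22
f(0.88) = 2.61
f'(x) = -10.26*x^2 + 0.84*x - 1.01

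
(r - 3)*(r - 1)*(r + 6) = r^3 + 2*r^2 - 21*r + 18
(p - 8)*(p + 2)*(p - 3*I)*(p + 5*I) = p^4 - 6*p^3 + 2*I*p^3 - p^2 - 12*I*p^2 - 90*p - 32*I*p - 240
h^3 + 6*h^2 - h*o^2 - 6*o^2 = (h + 6)*(h - o)*(h + o)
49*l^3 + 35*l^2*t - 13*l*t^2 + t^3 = (-7*l + t)^2*(l + t)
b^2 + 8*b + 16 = (b + 4)^2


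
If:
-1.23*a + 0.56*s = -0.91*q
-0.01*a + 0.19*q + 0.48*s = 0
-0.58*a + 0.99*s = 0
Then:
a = 0.00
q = 0.00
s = 0.00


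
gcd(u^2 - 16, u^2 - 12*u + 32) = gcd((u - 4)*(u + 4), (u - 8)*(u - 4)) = u - 4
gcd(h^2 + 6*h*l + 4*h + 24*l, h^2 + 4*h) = h + 4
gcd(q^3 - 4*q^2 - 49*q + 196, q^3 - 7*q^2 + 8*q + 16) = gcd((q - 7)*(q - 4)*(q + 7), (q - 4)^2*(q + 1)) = q - 4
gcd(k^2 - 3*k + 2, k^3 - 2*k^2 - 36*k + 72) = k - 2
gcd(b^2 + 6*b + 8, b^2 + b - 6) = 1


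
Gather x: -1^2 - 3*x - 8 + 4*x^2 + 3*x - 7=4*x^2 - 16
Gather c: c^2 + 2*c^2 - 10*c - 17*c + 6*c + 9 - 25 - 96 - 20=3*c^2 - 21*c - 132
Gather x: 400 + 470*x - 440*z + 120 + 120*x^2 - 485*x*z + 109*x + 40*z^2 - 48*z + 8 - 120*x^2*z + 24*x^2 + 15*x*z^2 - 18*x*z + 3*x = x^2*(144 - 120*z) + x*(15*z^2 - 503*z + 582) + 40*z^2 - 488*z + 528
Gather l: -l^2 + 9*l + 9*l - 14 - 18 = -l^2 + 18*l - 32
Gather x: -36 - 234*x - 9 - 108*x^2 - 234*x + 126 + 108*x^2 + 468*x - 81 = 0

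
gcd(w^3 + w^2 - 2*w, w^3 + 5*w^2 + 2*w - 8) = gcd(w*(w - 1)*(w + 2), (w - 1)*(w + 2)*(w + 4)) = w^2 + w - 2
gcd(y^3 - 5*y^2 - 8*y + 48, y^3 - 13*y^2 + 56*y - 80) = y^2 - 8*y + 16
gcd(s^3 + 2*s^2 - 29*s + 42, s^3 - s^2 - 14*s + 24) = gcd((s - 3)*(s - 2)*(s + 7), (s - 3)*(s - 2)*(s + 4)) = s^2 - 5*s + 6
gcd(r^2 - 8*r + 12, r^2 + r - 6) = r - 2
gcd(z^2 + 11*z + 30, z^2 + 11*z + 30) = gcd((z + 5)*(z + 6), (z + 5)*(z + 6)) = z^2 + 11*z + 30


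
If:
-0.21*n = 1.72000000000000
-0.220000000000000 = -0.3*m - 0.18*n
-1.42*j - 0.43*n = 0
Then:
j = 2.48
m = 5.65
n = -8.19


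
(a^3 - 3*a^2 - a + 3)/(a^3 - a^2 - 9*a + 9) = (a + 1)/(a + 3)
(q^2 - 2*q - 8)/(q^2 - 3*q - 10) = (q - 4)/(q - 5)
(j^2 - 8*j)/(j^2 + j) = (j - 8)/(j + 1)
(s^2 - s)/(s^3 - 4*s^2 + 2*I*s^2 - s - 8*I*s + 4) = s*(s - 1)/(s^3 + 2*s^2*(-2 + I) - s*(1 + 8*I) + 4)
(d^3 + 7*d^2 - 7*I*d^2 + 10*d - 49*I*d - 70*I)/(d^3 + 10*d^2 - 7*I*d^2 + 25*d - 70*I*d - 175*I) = (d + 2)/(d + 5)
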